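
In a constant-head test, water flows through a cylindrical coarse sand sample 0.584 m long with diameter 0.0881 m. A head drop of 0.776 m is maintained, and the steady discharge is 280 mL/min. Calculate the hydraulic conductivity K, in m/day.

49.8

Cross-sectional area A = π·(d/2)² = π × (0.0881/2)² = 0.006096 m².
Convert discharge: 280 mL/min = 4.667e-06 m³/s.
Darcy's law rearranged: K = Q·L / (A·Δh) = 4.667e-06 × 0.584 / (0.006096 × 0.776) = 0.0005761 m/s = 49.78 m/day.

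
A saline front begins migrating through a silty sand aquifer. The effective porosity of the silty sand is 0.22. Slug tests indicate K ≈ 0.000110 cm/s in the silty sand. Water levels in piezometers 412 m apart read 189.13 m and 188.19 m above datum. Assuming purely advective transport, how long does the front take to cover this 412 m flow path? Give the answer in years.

Convert K: 0.000110 cm/s × 864 = 0.09504 m/day.
Hydraulic gradient i = (189.13 − 188.19) / 412 = 0.94 / 412 = 0.002282.
Darcy flux q = K · i = 0.09504 × 0.002282 = 0.0002168 m/day.
Seepage velocity v = q / n_e = 0.0002168 / 0.22 = 0.0009856 m/day.
Travel time t = L / v = 412 / 0.0009856 = 4.180e+05 days = 1144 years.

1140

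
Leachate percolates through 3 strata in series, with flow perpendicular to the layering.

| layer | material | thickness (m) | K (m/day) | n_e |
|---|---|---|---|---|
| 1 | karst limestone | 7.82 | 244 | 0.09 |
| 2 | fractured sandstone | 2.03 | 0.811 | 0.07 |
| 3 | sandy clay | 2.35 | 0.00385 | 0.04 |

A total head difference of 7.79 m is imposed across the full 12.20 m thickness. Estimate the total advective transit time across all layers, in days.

With flow normal to the layers, continuity requires the same specific discharge q through every layer.
Σ(b_i/K_i) = 7.82/244 + 2.03/0.811 + 2.35/0.00385 = 612.9 d.
q = Δh / Σ(b_i/K_i) = 7.79 / 612.9 = 0.01271 m/day.
In each layer the seepage velocity is v_i = q/n_i, so the layer transit time is t_i = b_i·n_i / q:
  layer 1 (karst limestone): t_1 = 7.82 × 0.09 / 0.01271 = 55.38 d
  layer 2 (fractured sandstone): t_2 = 2.03 × 0.07 / 0.01271 = 11.18 d
  layer 3 (sandy clay): t_3 = 2.35 × 0.04 / 0.01271 = 7.396 d
Total t = Σ t_i = 73.95 days.

74.0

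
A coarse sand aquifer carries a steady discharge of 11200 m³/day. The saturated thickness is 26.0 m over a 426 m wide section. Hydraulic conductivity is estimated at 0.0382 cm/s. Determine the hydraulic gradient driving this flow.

0.0306

Convert K: 0.0382 cm/s × 864 = 33.00 m/day.
Cross-sectional area A = 426 × 26.0 = 11076 m².
From Q = K·A·i, i = Q / (K·A) = 11200 / (33.00 × 11076) = 0.03064.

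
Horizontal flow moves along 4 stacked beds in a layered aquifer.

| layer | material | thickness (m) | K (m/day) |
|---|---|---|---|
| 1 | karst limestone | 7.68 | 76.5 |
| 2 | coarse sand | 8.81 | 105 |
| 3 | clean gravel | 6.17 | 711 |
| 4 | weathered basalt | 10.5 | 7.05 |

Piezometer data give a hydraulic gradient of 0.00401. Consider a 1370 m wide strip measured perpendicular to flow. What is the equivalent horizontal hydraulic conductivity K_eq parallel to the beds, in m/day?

Flow is parallel to layering, so each bed carries its own Darcy discharge and the transmissivities add.
Σ(K_i·b_i) = 76.5×7.68 + 105×8.81 + 711×6.17 + 7.05×10.5 = 5973 m²/day.
Total thickness b = 33.16 m, so K_eq = Σ(K_i·b_i)/b = 180.1 m/day.

180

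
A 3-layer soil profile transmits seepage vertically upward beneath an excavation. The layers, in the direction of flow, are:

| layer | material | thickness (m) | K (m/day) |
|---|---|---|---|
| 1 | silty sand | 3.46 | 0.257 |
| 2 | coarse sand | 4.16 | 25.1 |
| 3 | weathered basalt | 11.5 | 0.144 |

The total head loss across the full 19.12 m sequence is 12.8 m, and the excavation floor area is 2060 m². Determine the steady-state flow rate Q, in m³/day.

282

Flow is perpendicular to layering, so the layers act in series and the equivalent K is the thickness-weighted harmonic mean.
Total thickness L = 3.46 + 4.16 + 11.5 = 19.12 m.
Σ(b_i/K_i) = 3.46/0.257 + 4.16/25.1 + 11.5/0.144 = 93.49 d.
K_eq = L / Σ(b_i/K_i) = 19.12 / 93.49 = 0.2045 m/day.
Q = K_eq · A · (Δh/L) = 0.2045 × 2060 × (12.8/19.12) = 282.0 m³/day.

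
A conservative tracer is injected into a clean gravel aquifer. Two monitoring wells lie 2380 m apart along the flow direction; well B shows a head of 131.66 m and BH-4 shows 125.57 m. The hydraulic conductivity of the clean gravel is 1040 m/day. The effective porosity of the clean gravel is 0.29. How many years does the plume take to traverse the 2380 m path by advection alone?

Hydraulic gradient i = (131.66 − 125.57) / 2380 = 6.09 / 2380 = 0.002559.
Darcy flux q = K · i = 1040 × 0.002559 = 2.661 m/day.
Seepage velocity v = q / n_e = 2.661 / 0.29 = 9.176 m/day.
Travel time t = L / v = 2380 / 9.176 = 259.4 days = 0.7101 years.

0.710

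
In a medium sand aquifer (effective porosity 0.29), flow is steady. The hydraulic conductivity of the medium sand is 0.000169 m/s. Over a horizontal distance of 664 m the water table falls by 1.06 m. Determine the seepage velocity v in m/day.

0.0804

Convert K: 0.000169 m/s × 86400 = 14.60 m/day.
Hydraulic gradient i = Δh / L = 1.06 / 664 = 0.001596.
Darcy flux q = K · i = 14.60 × 0.001596 = 0.02331 m/day.
Seepage velocity v = q / n_e = 0.02331 / 0.29 = 0.08038 m/day.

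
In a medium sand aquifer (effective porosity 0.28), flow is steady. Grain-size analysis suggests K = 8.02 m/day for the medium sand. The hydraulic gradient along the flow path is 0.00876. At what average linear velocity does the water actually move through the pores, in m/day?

0.251

Hydraulic gradient i = 0.00876.
Darcy flux q = K · i = 8.020 × 0.008760 = 0.07026 m/day.
Seepage velocity v = q / n_e = 0.07026 / 0.28 = 0.2509 m/day.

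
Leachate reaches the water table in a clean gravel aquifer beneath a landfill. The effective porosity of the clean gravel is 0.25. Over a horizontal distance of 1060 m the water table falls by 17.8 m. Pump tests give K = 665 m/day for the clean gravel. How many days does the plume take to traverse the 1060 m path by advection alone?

23.7

Hydraulic gradient i = Δh / L = 17.8 / 1060 = 0.01679.
Darcy flux q = K · i = 665.0 × 0.01679 = 11.17 m/day.
Seepage velocity v = q / n_e = 11.17 / 0.25 = 44.67 m/day.
Travel time t = L / v = 1060 / 44.67 = 23.73 days.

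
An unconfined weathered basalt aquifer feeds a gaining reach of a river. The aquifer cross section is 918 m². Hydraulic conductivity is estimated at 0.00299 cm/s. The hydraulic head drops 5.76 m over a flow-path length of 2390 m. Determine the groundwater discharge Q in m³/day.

5.72

Convert K: 0.00299 cm/s × 864 = 2.583 m/day.
Hydraulic gradient i = Δh / L = 5.76 / 2390 = 0.002410.
Darcy's law: Q = K · A · i = 2.583 × 918.0 × 0.002410 = 5.715 m³/day.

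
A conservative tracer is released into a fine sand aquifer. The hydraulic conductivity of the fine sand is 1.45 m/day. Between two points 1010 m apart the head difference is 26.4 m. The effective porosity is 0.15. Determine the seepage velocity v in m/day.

0.253

Hydraulic gradient i = Δh / L = 26.4 / 1010 = 0.02614.
Darcy flux q = K · i = 1.450 × 0.02614 = 0.03790 m/day.
Seepage velocity v = q / n_e = 0.03790 / 0.15 = 0.2527 m/day.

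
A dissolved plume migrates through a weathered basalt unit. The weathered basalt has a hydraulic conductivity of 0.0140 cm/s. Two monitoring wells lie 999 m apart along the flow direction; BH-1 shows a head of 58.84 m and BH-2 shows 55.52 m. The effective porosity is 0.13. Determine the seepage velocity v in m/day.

0.309

Convert K: 0.0140 cm/s × 864 = 12.10 m/day.
Hydraulic gradient i = (58.84 − 55.52) / 999 = 3.32 / 999 = 0.003323.
Darcy flux q = K · i = 12.10 × 0.003323 = 0.04020 m/day.
Seepage velocity v = q / n_e = 0.04020 / 0.13 = 0.3092 m/day.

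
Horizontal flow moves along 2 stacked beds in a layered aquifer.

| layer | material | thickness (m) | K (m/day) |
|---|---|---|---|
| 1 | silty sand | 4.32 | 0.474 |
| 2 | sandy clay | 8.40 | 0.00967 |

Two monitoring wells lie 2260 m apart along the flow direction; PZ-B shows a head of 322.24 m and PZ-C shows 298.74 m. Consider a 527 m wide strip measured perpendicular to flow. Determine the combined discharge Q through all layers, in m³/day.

11.7

Flow is parallel to layering, so each bed carries its own Darcy discharge and the transmissivities add.
Σ(K_i·b_i) = 0.474×4.32 + 0.00967×8.40 = 2.129 m²/day.
Hydraulic gradient i = (322.24 − 298.74) / 2260 = 23.5 / 2260 = 0.01040.
Q = Σ(K_i·b_i) · W · i = 2.129 × 527 × 0.01040 = 11.67 m³/day.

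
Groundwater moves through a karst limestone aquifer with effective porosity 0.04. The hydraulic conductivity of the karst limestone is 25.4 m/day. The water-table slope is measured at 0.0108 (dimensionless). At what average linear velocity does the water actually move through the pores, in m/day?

Hydraulic gradient i = 0.0108.
Darcy flux q = K · i = 25.40 × 0.01080 = 0.2743 m/day.
Seepage velocity v = q / n_e = 0.2743 / 0.04 = 6.858 m/day.

6.86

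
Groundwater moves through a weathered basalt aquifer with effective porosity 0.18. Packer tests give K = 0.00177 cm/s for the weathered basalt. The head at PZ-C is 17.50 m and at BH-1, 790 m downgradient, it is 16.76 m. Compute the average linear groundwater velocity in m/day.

Convert K: 0.00177 cm/s × 864 = 1.529 m/day.
Hydraulic gradient i = (17.50 − 16.76) / 790 = 0.74 / 790 = 0.0009367.
Darcy flux q = K · i = 1.529 × 0.0009367 = 0.001432 m/day.
Seepage velocity v = q / n_e = 0.001432 / 0.18 = 0.007958 m/day.

0.00796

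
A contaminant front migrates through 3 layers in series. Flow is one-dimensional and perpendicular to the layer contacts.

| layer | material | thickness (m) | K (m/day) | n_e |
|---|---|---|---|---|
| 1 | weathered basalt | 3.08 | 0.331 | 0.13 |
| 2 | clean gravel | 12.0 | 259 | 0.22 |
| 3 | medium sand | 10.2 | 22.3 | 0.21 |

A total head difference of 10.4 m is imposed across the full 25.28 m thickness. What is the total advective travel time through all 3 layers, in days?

4.89

With flow normal to the layers, continuity requires the same specific discharge q through every layer.
Σ(b_i/K_i) = 3.08/0.331 + 12.0/259 + 10.2/22.3 = 9.809 d.
q = Δh / Σ(b_i/K_i) = 10.4 / 9.809 = 1.060 m/day.
In each layer the seepage velocity is v_i = q/n_i, so the layer transit time is t_i = b_i·n_i / q:
  layer 1 (weathered basalt): t_1 = 3.08 × 0.13 / 1.060 = 0.3776 d
  layer 2 (clean gravel): t_2 = 12.0 × 0.22 / 1.060 = 2.490 d
  layer 3 (medium sand): t_3 = 10.2 × 0.21 / 1.060 = 2.020 d
Total t = Σ t_i = 4.888 days.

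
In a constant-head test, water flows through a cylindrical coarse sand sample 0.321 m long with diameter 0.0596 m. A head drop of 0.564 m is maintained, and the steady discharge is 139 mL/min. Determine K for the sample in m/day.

40.8

Cross-sectional area A = π·(d/2)² = π × (0.0596/2)² = 0.002790 m².
Convert discharge: 139 mL/min = 2.317e-06 m³/s.
Darcy's law rearranged: K = Q·L / (A·Δh) = 2.317e-06 × 0.321 / (0.002790 × 0.564) = 0.0004726 m/s = 40.83 m/day.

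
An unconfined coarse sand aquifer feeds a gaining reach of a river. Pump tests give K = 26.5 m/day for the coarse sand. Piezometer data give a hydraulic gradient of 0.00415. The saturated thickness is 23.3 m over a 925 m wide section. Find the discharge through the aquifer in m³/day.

2370

Cross-sectional area A = 925 × 23.3 = 21552 m².
Hydraulic gradient i = 0.00415.
Darcy's law: Q = K · A · i = 26.50 × 21552 × 0.004150 = 2370 m³/day.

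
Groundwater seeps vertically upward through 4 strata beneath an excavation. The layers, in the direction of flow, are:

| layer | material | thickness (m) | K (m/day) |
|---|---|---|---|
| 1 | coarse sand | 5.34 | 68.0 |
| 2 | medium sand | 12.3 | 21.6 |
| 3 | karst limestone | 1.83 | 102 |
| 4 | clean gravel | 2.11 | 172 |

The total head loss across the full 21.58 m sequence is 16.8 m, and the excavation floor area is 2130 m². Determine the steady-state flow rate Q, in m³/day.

52800

Flow is perpendicular to layering, so the layers act in series and the equivalent K is the thickness-weighted harmonic mean.
Total thickness L = 5.34 + 12.3 + 1.83 + 2.11 = 21.58 m.
Σ(b_i/K_i) = 5.34/68.0 + 12.3/21.6 + 1.83/102 + 2.11/172 = 0.6782 d.
K_eq = L / Σ(b_i/K_i) = 21.58 / 0.6782 = 31.82 m/day.
Q = K_eq · A · (Δh/L) = 31.82 × 2130 × (16.8/21.58) = 52765 m³/day.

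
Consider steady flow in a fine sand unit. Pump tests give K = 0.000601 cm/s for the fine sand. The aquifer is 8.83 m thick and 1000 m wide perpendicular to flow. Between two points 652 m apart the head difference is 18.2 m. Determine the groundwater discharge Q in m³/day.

128

Convert K: 0.000601 cm/s × 864 = 0.5193 m/day.
Cross-sectional area A = 1000 × 8.83 = 8830 m².
Hydraulic gradient i = Δh / L = 18.2 / 652 = 0.02791.
Darcy's law: Q = K · A · i = 0.5193 × 8830 × 0.02791 = 128.0 m³/day.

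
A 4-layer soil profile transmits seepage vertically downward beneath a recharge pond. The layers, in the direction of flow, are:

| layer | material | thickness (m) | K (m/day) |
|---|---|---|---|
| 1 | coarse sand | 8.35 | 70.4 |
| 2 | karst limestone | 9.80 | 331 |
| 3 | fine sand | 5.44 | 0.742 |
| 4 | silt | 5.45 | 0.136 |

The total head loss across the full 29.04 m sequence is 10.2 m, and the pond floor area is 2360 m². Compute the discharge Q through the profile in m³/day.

506

Flow is perpendicular to layering, so the layers act in series and the equivalent K is the thickness-weighted harmonic mean.
Total thickness L = 8.35 + 9.80 + 5.44 + 5.45 = 29.04 m.
Σ(b_i/K_i) = 8.35/70.4 + 9.80/331 + 5.44/0.742 + 5.45/0.136 = 47.55 d.
K_eq = L / Σ(b_i/K_i) = 29.04 / 47.55 = 0.6107 m/day.
Q = K_eq · A · (Δh/L) = 0.6107 × 2360 × (10.2/29.04) = 506.2 m³/day.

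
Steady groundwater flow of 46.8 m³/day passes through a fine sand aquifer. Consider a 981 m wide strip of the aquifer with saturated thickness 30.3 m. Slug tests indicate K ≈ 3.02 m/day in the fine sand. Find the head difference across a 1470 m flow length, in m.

Cross-sectional area A = 981 × 30.3 = 29724 m².
From Q = K·A·i, i = Q / (K·A) = 46.8 / (3.020 × 29724) = 0.0005213.
Head loss Δh = i · L = 0.0005213 × 1470 = 0.7664 m.

0.766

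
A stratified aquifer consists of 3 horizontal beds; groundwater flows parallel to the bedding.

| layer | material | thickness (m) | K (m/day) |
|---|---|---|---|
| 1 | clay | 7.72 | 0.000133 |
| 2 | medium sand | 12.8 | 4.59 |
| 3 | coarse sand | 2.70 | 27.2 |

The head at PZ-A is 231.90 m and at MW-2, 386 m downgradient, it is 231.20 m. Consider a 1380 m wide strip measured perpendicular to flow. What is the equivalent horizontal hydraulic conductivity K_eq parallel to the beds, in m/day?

Flow is parallel to layering, so each bed carries its own Darcy discharge and the transmissivities add.
Σ(K_i·b_i) = 0.000133×7.72 + 4.59×12.8 + 27.2×2.70 = 132.2 m²/day.
Total thickness b = 23.22 m, so K_eq = Σ(K_i·b_i)/b = 5.693 m/day.

5.69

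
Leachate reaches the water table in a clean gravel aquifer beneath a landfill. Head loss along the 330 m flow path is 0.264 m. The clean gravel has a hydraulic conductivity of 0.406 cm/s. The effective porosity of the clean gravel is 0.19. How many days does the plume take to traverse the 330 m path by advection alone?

223

Convert K: 0.406 cm/s × 864 = 350.8 m/day.
Hydraulic gradient i = Δh / L = 0.264 / 330 = 0.0008000.
Darcy flux q = K · i = 350.8 × 0.0008000 = 0.2806 m/day.
Seepage velocity v = q / n_e = 0.2806 / 0.19 = 1.477 m/day.
Travel time t = L / v = 330 / 1.477 = 223.4 days.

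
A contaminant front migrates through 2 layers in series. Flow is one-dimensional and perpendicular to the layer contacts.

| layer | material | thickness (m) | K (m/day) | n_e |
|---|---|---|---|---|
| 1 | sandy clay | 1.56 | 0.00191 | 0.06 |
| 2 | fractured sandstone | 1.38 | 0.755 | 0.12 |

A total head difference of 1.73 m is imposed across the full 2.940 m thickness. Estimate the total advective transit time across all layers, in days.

123

With flow normal to the layers, continuity requires the same specific discharge q through every layer.
Σ(b_i/K_i) = 1.56/0.00191 + 1.38/0.755 = 818.6 d.
q = Δh / Σ(b_i/K_i) = 1.73 / 818.6 = 0.002113 m/day.
In each layer the seepage velocity is v_i = q/n_i, so the layer transit time is t_i = b_i·n_i / q:
  layer 1 (sandy clay): t_1 = 1.56 × 0.06 / 0.002113 = 44.29 d
  layer 2 (fractured sandstone): t_2 = 1.38 × 0.12 / 0.002113 = 78.36 d
Total t = Σ t_i = 122.6 days.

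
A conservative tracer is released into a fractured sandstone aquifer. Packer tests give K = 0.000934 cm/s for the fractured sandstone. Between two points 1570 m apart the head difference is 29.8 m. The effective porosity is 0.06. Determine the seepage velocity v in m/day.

Convert K: 0.000934 cm/s × 864 = 0.8070 m/day.
Hydraulic gradient i = Δh / L = 29.8 / 1570 = 0.01898.
Darcy flux q = K · i = 0.8070 × 0.01898 = 0.01532 m/day.
Seepage velocity v = q / n_e = 0.01532 / 0.06 = 0.2553 m/day.

0.255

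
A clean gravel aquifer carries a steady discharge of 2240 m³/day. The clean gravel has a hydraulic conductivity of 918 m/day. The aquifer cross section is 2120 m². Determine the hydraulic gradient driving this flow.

From Q = K·A·i, i = Q / (K·A) = 2240 / (918.0 × 2120) = 0.001151.

0.00115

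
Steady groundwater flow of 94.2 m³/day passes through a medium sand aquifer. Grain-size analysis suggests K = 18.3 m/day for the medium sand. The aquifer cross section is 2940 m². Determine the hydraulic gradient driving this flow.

0.00175

From Q = K·A·i, i = Q / (K·A) = 94.2 / (18.30 × 2940) = 0.001751.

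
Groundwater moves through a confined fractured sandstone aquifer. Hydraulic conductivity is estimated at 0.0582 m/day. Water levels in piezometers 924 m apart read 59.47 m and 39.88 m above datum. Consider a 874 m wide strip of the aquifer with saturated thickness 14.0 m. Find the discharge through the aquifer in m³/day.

Cross-sectional area A = 874 × 14.0 = 12236 m².
Hydraulic gradient i = (59.47 − 39.88) / 924 = 19.59 / 924 = 0.02120.
Darcy's law: Q = K · A · i = 0.05820 × 12236 × 0.02120 = 15.10 m³/day.

15.1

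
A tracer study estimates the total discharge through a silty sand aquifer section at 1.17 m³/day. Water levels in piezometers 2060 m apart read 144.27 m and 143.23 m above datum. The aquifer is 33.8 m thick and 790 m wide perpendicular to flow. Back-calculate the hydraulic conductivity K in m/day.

0.0868

Cross-sectional area A = 790 × 33.8 = 26702 m².
Hydraulic gradient i = (144.27 − 143.23) / 2060 = 1.04 / 2060 = 0.0005049.
From Q = K·A·i, K = Q / (A·i) = 1.17 / (26702 × 0.0005049) = 0.08679 m/day.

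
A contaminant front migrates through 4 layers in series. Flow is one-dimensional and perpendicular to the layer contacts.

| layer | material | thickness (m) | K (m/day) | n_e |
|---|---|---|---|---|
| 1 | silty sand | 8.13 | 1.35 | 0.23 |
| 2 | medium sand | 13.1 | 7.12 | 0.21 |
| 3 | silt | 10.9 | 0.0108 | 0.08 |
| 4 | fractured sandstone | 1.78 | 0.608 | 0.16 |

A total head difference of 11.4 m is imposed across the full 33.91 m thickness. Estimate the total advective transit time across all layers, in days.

517

With flow normal to the layers, continuity requires the same specific discharge q through every layer.
Σ(b_i/K_i) = 8.13/1.35 + 13.1/7.12 + 10.9/0.0108 + 1.78/0.608 = 1020 d.
q = Δh / Σ(b_i/K_i) = 11.4 / 1020 = 0.01118 m/day.
In each layer the seepage velocity is v_i = q/n_i, so the layer transit time is t_i = b_i·n_i / q:
  layer 1 (silty sand): t_1 = 8.13 × 0.23 / 0.01118 = 167.3 d
  layer 2 (medium sand): t_2 = 13.1 × 0.21 / 0.01118 = 246.2 d
  layer 3 (silt): t_3 = 10.9 × 0.08 / 0.01118 = 78.02 d
  layer 4 (fractured sandstone): t_4 = 1.78 × 0.16 / 0.01118 = 25.48 d
Total t = Σ t_i = 517.0 days.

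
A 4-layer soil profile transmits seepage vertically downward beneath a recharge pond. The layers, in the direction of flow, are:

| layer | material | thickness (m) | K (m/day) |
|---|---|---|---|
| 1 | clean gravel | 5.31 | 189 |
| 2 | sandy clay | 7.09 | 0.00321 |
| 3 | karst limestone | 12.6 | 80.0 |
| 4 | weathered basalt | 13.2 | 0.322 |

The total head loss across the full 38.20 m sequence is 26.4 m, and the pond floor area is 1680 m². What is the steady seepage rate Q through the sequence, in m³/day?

Flow is perpendicular to layering, so the layers act in series and the equivalent K is the thickness-weighted harmonic mean.
Total thickness L = 5.31 + 7.09 + 12.6 + 13.2 = 38.20 m.
Σ(b_i/K_i) = 5.31/189 + 7.09/0.00321 + 12.6/80.0 + 13.2/0.322 = 2250 d.
K_eq = L / Σ(b_i/K_i) = 38.20 / 2250 = 0.01698 m/day.
Q = K_eq · A · (Δh/L) = 0.01698 × 1680 × (26.4/38.20) = 19.71 m³/day.

19.7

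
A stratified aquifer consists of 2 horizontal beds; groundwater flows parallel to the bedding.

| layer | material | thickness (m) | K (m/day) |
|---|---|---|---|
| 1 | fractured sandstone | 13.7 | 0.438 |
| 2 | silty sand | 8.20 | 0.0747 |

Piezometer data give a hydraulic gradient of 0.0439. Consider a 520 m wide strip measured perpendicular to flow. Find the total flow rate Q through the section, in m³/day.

151

Flow is parallel to layering, so each bed carries its own Darcy discharge and the transmissivities add.
Σ(K_i·b_i) = 0.438×13.7 + 0.0747×8.20 = 6.613 m²/day.
Hydraulic gradient i = 0.0439.
Q = Σ(K_i·b_i) · W · i = 6.613 × 520 × 0.04390 = 151.0 m³/day.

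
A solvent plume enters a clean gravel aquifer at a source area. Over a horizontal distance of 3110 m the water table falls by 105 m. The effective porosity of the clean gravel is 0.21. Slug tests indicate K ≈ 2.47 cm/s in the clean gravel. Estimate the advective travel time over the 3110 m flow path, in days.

9.06

Convert K: 2.47 cm/s × 864 = 2134 m/day.
Hydraulic gradient i = Δh / L = 105 / 3110 = 0.03376.
Darcy flux q = K · i = 2134 × 0.03376 = 72.05 m/day.
Seepage velocity v = q / n_e = 72.05 / 0.21 = 343.1 m/day.
Travel time t = L / v = 3110 / 343.1 = 9.064 days.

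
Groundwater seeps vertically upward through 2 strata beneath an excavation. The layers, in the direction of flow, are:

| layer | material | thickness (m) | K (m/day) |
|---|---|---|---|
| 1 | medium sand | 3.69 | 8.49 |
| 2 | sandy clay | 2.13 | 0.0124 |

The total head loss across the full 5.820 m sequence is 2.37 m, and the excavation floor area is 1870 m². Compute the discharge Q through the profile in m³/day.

Flow is perpendicular to layering, so the layers act in series and the equivalent K is the thickness-weighted harmonic mean.
Total thickness L = 3.69 + 2.13 = 5.820 m.
Σ(b_i/K_i) = 3.69/8.49 + 2.13/0.0124 = 172.2 d.
K_eq = L / Σ(b_i/K_i) = 5.820 / 172.2 = 0.03380 m/day.
Q = K_eq · A · (Δh/L) = 0.03380 × 1870 × (2.37/5.820) = 25.74 m³/day.

25.7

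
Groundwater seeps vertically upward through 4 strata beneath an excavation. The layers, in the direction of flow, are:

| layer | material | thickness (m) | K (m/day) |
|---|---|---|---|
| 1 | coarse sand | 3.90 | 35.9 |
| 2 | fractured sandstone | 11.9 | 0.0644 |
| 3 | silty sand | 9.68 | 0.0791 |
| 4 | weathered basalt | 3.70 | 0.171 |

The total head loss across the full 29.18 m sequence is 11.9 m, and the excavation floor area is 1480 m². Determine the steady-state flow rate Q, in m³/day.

Flow is perpendicular to layering, so the layers act in series and the equivalent K is the thickness-weighted harmonic mean.
Total thickness L = 3.90 + 11.9 + 9.68 + 3.70 = 29.18 m.
Σ(b_i/K_i) = 3.90/35.9 + 11.9/0.0644 + 9.68/0.0791 + 3.70/0.171 = 328.9 d.
K_eq = L / Σ(b_i/K_i) = 29.18 / 328.9 = 0.08872 m/day.
Q = K_eq · A · (Δh/L) = 0.08872 × 1480 × (11.9/29.18) = 53.55 m³/day.

53.5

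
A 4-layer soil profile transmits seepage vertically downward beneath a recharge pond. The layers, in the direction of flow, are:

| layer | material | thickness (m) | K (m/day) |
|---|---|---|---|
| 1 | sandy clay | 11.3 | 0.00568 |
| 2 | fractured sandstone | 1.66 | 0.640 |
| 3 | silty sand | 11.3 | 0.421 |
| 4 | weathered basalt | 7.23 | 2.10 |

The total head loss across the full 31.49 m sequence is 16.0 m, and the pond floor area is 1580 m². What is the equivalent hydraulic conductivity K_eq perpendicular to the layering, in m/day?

0.0156

Flow is perpendicular to layering, so the layers act in series and the equivalent K is the thickness-weighted harmonic mean.
Total thickness L = 11.3 + 1.66 + 11.3 + 7.23 = 31.49 m.
Σ(b_i/K_i) = 11.3/0.00568 + 1.66/0.640 + 11.3/0.421 + 7.23/2.10 = 2022 d.
K_eq = L / Σ(b_i/K_i) = 31.49 / 2022 = 0.01557 m/day.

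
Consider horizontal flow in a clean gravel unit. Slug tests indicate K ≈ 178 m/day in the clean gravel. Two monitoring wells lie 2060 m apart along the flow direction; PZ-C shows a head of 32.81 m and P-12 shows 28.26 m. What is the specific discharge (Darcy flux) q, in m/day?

Hydraulic gradient i = (32.81 − 28.26) / 2060 = 4.55 / 2060 = 0.002209.
Specific discharge q = K · i = 178.0 × 0.002209 = 0.3932 m/day.

0.393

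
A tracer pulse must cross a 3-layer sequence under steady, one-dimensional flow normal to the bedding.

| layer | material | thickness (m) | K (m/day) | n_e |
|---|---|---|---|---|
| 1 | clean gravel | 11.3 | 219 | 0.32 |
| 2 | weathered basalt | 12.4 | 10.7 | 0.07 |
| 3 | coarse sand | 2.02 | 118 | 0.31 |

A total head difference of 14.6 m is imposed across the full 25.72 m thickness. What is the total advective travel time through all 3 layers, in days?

With flow normal to the layers, continuity requires the same specific discharge q through every layer.
Σ(b_i/K_i) = 11.3/219 + 12.4/10.7 + 2.02/118 = 1.228 d.
q = Δh / Σ(b_i/K_i) = 14.6 / 1.228 = 11.89 m/day.
In each layer the seepage velocity is v_i = q/n_i, so the layer transit time is t_i = b_i·n_i / q:
  layer 1 (clean gravel): t_1 = 11.3 × 0.32 / 11.89 = 0.3040 d
  layer 2 (weathered basalt): t_2 = 12.4 × 0.07 / 11.89 = 0.07298 d
  layer 3 (coarse sand): t_3 = 2.02 × 0.31 / 11.89 = 0.05265 d
Total t = Σ t_i = 0.4297 days.

0.430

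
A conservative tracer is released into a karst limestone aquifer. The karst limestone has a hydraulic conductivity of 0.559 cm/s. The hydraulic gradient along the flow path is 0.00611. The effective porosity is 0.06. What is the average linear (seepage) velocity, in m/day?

Convert K: 0.559 cm/s × 864 = 483.0 m/day.
Hydraulic gradient i = 0.00611.
Darcy flux q = K · i = 483.0 × 0.006110 = 2.951 m/day.
Seepage velocity v = q / n_e = 2.951 / 0.06 = 49.18 m/day.

49.2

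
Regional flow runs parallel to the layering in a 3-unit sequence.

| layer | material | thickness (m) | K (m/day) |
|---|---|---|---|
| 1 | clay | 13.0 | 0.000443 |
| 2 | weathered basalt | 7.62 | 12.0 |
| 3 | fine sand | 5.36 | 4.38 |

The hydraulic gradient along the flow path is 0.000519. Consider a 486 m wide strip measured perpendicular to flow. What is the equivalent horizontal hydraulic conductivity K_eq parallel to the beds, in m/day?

4.42

Flow is parallel to layering, so each bed carries its own Darcy discharge and the transmissivities add.
Σ(K_i·b_i) = 0.000443×13.0 + 12.0×7.62 + 4.38×5.36 = 114.9 m²/day.
Total thickness b = 25.98 m, so K_eq = Σ(K_i·b_i)/b = 4.424 m/day.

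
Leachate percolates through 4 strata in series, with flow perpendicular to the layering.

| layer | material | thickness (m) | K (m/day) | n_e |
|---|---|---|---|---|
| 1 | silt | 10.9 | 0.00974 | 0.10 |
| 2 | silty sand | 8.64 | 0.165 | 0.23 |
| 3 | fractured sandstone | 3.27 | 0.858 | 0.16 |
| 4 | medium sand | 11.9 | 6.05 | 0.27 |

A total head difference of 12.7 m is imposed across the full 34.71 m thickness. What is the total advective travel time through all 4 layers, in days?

With flow normal to the layers, continuity requires the same specific discharge q through every layer.
Σ(b_i/K_i) = 10.9/0.00974 + 8.64/0.165 + 3.27/0.858 + 11.9/6.05 = 1177 d.
q = Δh / Σ(b_i/K_i) = 12.7 / 1177 = 0.01079 m/day.
In each layer the seepage velocity is v_i = q/n_i, so the layer transit time is t_i = b_i·n_i / q:
  layer 1 (silt): t_1 = 10.9 × 0.10 / 0.01079 = 101.0 d
  layer 2 (silty sand): t_2 = 8.64 × 0.23 / 0.01079 = 184.2 d
  layer 3 (fractured sandstone): t_3 = 3.27 × 0.16 / 0.01079 = 48.50 d
  layer 4 (medium sand): t_4 = 11.9 × 0.27 / 0.01079 = 297.8 d
Total t = Σ t_i = 631.6 days.

632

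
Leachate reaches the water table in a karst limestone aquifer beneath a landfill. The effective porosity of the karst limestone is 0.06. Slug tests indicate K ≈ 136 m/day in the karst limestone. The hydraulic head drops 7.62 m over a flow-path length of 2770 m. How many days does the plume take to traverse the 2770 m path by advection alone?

Hydraulic gradient i = Δh / L = 7.62 / 2770 = 0.002751.
Darcy flux q = K · i = 136.0 × 0.002751 = 0.3741 m/day.
Seepage velocity v = q / n_e = 0.3741 / 0.06 = 6.235 m/day.
Travel time t = L / v = 2770 / 6.235 = 444.2 days.

444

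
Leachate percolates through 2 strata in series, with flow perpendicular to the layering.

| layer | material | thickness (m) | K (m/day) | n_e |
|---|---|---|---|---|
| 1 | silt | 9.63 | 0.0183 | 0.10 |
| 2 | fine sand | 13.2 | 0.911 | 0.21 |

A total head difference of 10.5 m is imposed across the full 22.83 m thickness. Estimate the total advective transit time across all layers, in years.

0.527

With flow normal to the layers, continuity requires the same specific discharge q through every layer.
Σ(b_i/K_i) = 9.63/0.0183 + 13.2/0.911 = 540.7 d.
q = Δh / Σ(b_i/K_i) = 10.5 / 540.7 = 0.01942 m/day.
In each layer the seepage velocity is v_i = q/n_i, so the layer transit time is t_i = b_i·n_i / q:
  layer 1 (silt): t_1 = 9.63 × 0.10 / 0.01942 = 49.59 d
  layer 2 (fine sand): t_2 = 13.2 × 0.21 / 0.01942 = 142.7 d
Total t = Σ t_i = 192.3 days = 0.5266 years.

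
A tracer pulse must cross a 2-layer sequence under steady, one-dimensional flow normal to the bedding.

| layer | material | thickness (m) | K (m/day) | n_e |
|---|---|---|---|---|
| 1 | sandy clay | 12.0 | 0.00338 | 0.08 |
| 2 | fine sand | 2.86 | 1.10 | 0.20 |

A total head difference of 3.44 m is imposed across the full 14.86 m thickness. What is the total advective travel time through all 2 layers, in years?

With flow normal to the layers, continuity requires the same specific discharge q through every layer.
Σ(b_i/K_i) = 12.0/0.00338 + 2.86/1.10 = 3553 d.
q = Δh / Σ(b_i/K_i) = 3.44 / 3553 = 0.0009682 m/day.
In each layer the seepage velocity is v_i = q/n_i, so the layer transit time is t_i = b_i·n_i / q:
  layer 1 (sandy clay): t_1 = 12.0 × 0.08 / 0.0009682 = 991.5 d
  layer 2 (fine sand): t_2 = 2.86 × 0.20 / 0.0009682 = 590.8 d
Total t = Σ t_i = 1582 days = 4.332 years.

4.33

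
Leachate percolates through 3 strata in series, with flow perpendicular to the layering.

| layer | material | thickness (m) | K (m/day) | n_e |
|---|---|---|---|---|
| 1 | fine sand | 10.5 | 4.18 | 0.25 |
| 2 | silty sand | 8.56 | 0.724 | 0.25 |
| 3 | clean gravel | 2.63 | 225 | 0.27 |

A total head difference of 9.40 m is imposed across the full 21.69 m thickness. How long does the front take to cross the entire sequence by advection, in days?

8.36

With flow normal to the layers, continuity requires the same specific discharge q through every layer.
Σ(b_i/K_i) = 10.5/4.18 + 8.56/0.724 + 2.63/225 = 14.35 d.
q = Δh / Σ(b_i/K_i) = 9.40 / 14.35 = 0.6552 m/day.
In each layer the seepage velocity is v_i = q/n_i, so the layer transit time is t_i = b_i·n_i / q:
  layer 1 (fine sand): t_1 = 10.5 × 0.25 / 0.6552 = 4.006 d
  layer 2 (silty sand): t_2 = 8.56 × 0.25 / 0.6552 = 3.266 d
  layer 3 (clean gravel): t_3 = 2.63 × 0.27 / 0.6552 = 1.084 d
Total t = Σ t_i = 8.356 days.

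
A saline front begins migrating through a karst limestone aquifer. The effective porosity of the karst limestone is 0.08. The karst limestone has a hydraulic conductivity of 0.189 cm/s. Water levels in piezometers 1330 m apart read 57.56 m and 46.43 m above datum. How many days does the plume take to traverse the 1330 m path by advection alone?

Convert K: 0.189 cm/s × 864 = 163.3 m/day.
Hydraulic gradient i = (57.56 − 46.43) / 1330 = 11.13 / 1330 = 0.008368.
Darcy flux q = K · i = 163.3 × 0.008368 = 1.367 m/day.
Seepage velocity v = q / n_e = 1.367 / 0.08 = 17.08 m/day.
Travel time t = L / v = 1330 / 17.08 = 77.86 days.

77.9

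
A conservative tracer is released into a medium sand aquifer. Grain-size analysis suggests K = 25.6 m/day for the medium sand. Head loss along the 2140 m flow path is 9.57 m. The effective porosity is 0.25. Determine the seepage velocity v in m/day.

Hydraulic gradient i = Δh / L = 9.57 / 2140 = 0.004472.
Darcy flux q = K · i = 25.60 × 0.004472 = 0.1145 m/day.
Seepage velocity v = q / n_e = 0.1145 / 0.25 = 0.4579 m/day.

0.458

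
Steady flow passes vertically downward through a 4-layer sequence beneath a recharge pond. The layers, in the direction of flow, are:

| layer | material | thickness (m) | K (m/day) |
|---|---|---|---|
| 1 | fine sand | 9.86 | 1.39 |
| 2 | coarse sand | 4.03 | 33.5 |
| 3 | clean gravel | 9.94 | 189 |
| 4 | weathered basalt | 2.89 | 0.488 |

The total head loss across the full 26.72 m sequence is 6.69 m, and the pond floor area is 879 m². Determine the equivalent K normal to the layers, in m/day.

Flow is perpendicular to layering, so the layers act in series and the equivalent K is the thickness-weighted harmonic mean.
Total thickness L = 9.86 + 4.03 + 9.94 + 2.89 = 26.72 m.
Σ(b_i/K_i) = 9.86/1.39 + 4.03/33.5 + 9.94/189 + 2.89/0.488 = 13.19 d.
K_eq = L / Σ(b_i/K_i) = 26.72 / 13.19 = 2.026 m/day.

2.03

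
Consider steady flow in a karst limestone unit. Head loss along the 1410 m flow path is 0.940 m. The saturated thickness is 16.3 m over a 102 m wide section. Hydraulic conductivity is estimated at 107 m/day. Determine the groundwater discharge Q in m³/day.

119

Cross-sectional area A = 102 × 16.3 = 1663 m².
Hydraulic gradient i = Δh / L = 0.940 / 1410 = 0.0006667.
Darcy's law: Q = K · A · i = 107.0 × 1663 × 0.0006667 = 118.6 m³/day.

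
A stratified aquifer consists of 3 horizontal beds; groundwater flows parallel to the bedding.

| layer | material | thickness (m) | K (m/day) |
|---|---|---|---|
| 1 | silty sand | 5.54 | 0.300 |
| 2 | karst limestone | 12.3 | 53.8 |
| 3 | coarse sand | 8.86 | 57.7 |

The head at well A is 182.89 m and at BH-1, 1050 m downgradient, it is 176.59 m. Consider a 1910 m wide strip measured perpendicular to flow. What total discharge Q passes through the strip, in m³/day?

Flow is parallel to layering, so each bed carries its own Darcy discharge and the transmissivities add.
Σ(K_i·b_i) = 0.300×5.54 + 53.8×12.3 + 57.7×8.86 = 1175 m²/day.
Hydraulic gradient i = (182.89 − 176.59) / 1050 = 6.3 / 1050 = 0.006000.
Q = Σ(K_i·b_i) · W · i = 1175 × 1910 × 0.006000 = 13461 m³/day.

13500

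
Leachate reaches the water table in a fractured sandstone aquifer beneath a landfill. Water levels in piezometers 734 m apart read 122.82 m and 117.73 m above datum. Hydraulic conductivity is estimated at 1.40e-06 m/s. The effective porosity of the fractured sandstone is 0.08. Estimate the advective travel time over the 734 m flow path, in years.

192

Convert K: 1.40e-06 m/s × 86400 = 0.1210 m/day.
Hydraulic gradient i = (122.82 − 117.73) / 734 = 5.09 / 734 = 0.006935.
Darcy flux q = K · i = 0.1210 × 0.006935 = 0.0008388 m/day.
Seepage velocity v = q / n_e = 0.0008388 / 0.08 = 0.01049 m/day.
Travel time t = L / v = 734 / 0.01049 = 70004 days = 191.7 years.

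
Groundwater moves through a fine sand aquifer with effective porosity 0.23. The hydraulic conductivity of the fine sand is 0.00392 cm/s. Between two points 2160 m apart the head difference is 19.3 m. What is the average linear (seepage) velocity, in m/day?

Convert K: 0.00392 cm/s × 864 = 3.387 m/day.
Hydraulic gradient i = Δh / L = 19.3 / 2160 = 0.008935.
Darcy flux q = K · i = 3.387 × 0.008935 = 0.03026 m/day.
Seepage velocity v = q / n_e = 0.03026 / 0.23 = 0.1316 m/day.

0.132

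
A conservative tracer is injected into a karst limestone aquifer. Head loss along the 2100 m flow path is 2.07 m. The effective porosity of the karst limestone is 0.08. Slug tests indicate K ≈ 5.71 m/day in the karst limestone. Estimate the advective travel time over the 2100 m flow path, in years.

Hydraulic gradient i = Δh / L = 2.07 / 2100 = 0.0009857.
Darcy flux q = K · i = 5.710 × 0.0009857 = 0.005628 m/day.
Seepage velocity v = q / n_e = 0.005628 / 0.08 = 0.07036 m/day.
Travel time t = L / v = 2100 / 0.07036 = 29848 days = 81.72 years.

81.7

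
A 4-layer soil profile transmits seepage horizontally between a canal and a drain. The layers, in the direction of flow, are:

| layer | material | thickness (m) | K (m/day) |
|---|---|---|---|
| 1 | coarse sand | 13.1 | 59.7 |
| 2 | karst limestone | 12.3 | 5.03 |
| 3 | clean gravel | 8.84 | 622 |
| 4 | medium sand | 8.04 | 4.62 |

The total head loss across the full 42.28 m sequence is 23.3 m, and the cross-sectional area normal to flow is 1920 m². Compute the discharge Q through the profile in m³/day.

10100

Flow is perpendicular to layering, so the layers act in series and the equivalent K is the thickness-weighted harmonic mean.
Total thickness L = 13.1 + 12.3 + 8.84 + 8.04 = 42.28 m.
Σ(b_i/K_i) = 13.1/59.7 + 12.3/5.03 + 8.84/622 + 8.04/4.62 = 4.419 d.
K_eq = L / Σ(b_i/K_i) = 42.28 / 4.419 = 9.567 m/day.
Q = K_eq · A · (Δh/L) = 9.567 × 1920 × (23.3/42.28) = 10123 m³/day.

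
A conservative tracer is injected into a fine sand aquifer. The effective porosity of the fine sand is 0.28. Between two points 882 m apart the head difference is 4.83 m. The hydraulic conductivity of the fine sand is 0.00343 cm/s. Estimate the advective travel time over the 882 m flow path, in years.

Convert K: 0.00343 cm/s × 864 = 2.964 m/day.
Hydraulic gradient i = Δh / L = 4.83 / 882 = 0.005476.
Darcy flux q = K · i = 2.964 × 0.005476 = 0.01623 m/day.
Seepage velocity v = q / n_e = 0.01623 / 0.28 = 0.05796 m/day.
Travel time t = L / v = 882 / 0.05796 = 15217 days = 41.66 years.

41.7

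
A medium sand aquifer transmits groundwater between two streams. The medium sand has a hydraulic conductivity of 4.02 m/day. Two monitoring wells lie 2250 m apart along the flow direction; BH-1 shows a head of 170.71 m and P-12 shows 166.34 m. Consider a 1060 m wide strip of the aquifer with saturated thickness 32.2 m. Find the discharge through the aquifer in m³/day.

266

Cross-sectional area A = 1060 × 32.2 = 34132 m².
Hydraulic gradient i = (170.71 − 166.34) / 2250 = 4.37 / 2250 = 0.001942.
Darcy's law: Q = K · A · i = 4.020 × 34132 × 0.001942 = 266.5 m³/day.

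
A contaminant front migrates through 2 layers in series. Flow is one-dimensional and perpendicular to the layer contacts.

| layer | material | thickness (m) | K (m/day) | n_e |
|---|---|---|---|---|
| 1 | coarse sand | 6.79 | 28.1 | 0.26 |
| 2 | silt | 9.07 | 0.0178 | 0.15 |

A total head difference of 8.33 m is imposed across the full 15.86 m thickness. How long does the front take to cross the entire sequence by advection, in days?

191

With flow normal to the layers, continuity requires the same specific discharge q through every layer.
Σ(b_i/K_i) = 6.79/28.1 + 9.07/0.0178 = 509.8 d.
q = Δh / Σ(b_i/K_i) = 8.33 / 509.8 = 0.01634 m/day.
In each layer the seepage velocity is v_i = q/n_i, so the layer transit time is t_i = b_i·n_i / q:
  layer 1 (coarse sand): t_1 = 6.79 × 0.26 / 0.01634 = 108.0 d
  layer 2 (silt): t_2 = 9.07 × 0.15 / 0.01634 = 83.26 d
Total t = Σ t_i = 191.3 days.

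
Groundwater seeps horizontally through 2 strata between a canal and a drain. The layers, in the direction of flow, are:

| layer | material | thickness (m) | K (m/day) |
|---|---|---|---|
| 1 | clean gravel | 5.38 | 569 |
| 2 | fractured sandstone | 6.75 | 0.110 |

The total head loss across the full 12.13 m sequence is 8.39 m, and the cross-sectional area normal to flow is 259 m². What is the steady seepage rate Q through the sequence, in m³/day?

35.4

Flow is perpendicular to layering, so the layers act in series and the equivalent K is the thickness-weighted harmonic mean.
Total thickness L = 5.38 + 6.75 = 12.13 m.
Σ(b_i/K_i) = 5.38/569 + 6.75/0.110 = 61.37 d.
K_eq = L / Σ(b_i/K_i) = 12.13 / 61.37 = 0.1976 m/day.
Q = K_eq · A · (Δh/L) = 0.1976 × 259 × (8.39/12.13) = 35.41 m³/day.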